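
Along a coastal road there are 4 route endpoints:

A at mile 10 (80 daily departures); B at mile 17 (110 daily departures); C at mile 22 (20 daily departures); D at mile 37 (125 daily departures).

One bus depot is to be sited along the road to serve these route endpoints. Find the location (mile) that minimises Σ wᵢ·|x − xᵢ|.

x = 17

For a sum of weighted absolute distances on a line, the optimum is the weighted median (not the mean). Total weight W = 335; half-weight = 167.5.
Sort by position and accumulate weight:
  mile 10 (A, w=80) → cum 80
  mile 17 (B, w=110) → cum 190  ≥ 167.5 → median here
  mile 22 (C, w=20) → cum 210
  mile 37 (D, w=125) → cum 335
Optimal location: mile 17.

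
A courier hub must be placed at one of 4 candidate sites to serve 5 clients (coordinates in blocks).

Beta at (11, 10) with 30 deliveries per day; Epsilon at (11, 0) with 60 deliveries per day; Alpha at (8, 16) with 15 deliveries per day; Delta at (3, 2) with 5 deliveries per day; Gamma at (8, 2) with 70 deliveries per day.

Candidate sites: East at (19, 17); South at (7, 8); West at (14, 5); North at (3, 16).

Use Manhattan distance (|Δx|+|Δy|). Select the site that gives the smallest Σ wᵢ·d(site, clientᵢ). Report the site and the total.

South, total 1575 blocks

Total weighted distance at each candidate:
  East (19, 17): total = 4105
  South (7, 8): total = 1575
  West (14, 5): total = 1675
  North (3, 16): total = 3335
Minimum is at South with total 1575 blocks.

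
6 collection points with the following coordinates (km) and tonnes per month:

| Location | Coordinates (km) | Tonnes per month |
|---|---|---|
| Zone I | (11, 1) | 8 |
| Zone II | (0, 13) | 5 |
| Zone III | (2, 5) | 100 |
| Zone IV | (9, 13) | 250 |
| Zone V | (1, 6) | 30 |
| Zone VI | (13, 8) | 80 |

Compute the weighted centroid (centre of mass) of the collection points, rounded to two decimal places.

(7.63, 9.82)

The minimiser of Σwᵢ‖p−pᵢ‖² is the weighted centroid p* = (Σwᵢpᵢ)/(Σwᵢ).
Σwᵢ = 473.
Σwᵢxᵢ = 8·11 + 5·0 + 100·2 + 250·9 + 30·1 + 80·13 = 3608.
Σwᵢyᵢ = 8·1 + 5·13 + 100·5 + 250·13 + 30·6 + 80·8 = 4643.
x* = 3608/473 = 7.63, y* = 4643/473 = 9.82.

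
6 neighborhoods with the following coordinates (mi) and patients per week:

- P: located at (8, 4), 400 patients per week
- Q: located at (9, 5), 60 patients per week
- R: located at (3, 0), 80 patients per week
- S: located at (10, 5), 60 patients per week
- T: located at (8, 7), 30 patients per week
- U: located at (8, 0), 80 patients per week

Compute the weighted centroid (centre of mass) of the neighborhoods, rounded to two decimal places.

The minimiser of Σwᵢ‖p−pᵢ‖² is the weighted centroid p* = (Σwᵢpᵢ)/(Σwᵢ).
Σwᵢ = 710.
Σwᵢxᵢ = 400·8 + 60·9 + 80·3 + 60·10 + 30·8 + 80·8 = 5460.
Σwᵢyᵢ = 400·4 + 60·5 + 80·0 + 60·5 + 30·7 + 80·0 = 2410.
x* = 5460/710 = 7.69, y* = 2410/710 = 3.39.

(7.69, 3.39)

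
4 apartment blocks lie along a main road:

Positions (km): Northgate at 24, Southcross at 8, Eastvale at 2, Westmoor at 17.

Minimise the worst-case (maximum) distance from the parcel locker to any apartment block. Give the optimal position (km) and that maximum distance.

The 1-center on a line is the midpoint of the two extreme points: leftmost at 2, rightmost at 24.
Optimal location = (2 + 24)/2 = 13; maximum distance = (24 − 2)/2 = 11.

location 13, max distance 11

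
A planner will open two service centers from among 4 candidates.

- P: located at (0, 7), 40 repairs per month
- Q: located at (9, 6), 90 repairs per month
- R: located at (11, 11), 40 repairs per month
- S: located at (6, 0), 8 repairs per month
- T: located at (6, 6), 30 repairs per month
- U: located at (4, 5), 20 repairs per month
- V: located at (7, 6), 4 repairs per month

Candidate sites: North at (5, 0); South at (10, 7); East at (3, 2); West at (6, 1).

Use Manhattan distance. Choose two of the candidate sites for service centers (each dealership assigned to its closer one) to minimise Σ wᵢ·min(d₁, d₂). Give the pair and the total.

{South, East}, total 986

Evaluate every pair (each demand assigned to the nearer of the two):
  {South, East}: total = 986
  {North, South}: total = 1074
  {South, West}: total = 1074
  {East, West}: total = 1902
  {North, West}: total = 2102
  {North, East}: total = 2230
Best pair: {South, East} with total 986.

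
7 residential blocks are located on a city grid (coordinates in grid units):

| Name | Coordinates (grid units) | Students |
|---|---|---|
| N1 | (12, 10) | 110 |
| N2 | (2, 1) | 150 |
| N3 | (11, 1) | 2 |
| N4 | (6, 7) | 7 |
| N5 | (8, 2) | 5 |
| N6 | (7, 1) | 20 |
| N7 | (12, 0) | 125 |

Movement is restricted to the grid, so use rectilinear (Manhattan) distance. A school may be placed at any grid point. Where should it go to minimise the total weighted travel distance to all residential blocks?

Manhattan distance separates: Σwᵢ(|x−xᵢ|+|y−yᵢ|) = Σwᵢ|x−xᵢ| + Σwᵢ|y−yᵢ|, so x and y are optimised independently as 1-D weighted medians.
Total weight W = 419; half = 209.5.
x-coordinate, sorted with cumulative weight:
  x=2 (N2, w=150) cum 150
  x=6 (N4, w=7) cum 157
  x=7 (N6, w=20) cum 177
  x=8 (N5, w=5) cum 182
  x=11 (N3, w=2) cum 184
  x=12 (N1, w=110) cum 294  ← median
  x=12 (N7, w=125) cum 419
⇒ x* = 12
y-coordinate, sorted with cumulative weight:
  y=0 (N7, w=125) cum 125
  y=1 (N2, w=150) cum 275  ← median
  y=1 (N3, w=2) cum 277
  y=1 (N6, w=20) cum 297
  y=2 (N5, w=5) cum 302
  y=7 (N4, w=7) cum 309
  y=10 (N1, w=110) cum 419
⇒ y* = 1

(12, 1)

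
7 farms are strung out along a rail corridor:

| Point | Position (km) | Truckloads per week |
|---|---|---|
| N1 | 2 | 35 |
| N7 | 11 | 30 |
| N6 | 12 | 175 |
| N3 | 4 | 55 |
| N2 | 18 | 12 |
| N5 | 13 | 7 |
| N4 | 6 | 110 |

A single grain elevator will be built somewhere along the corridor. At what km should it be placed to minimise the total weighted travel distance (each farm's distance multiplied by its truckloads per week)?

x = 11

For a sum of weighted absolute distances on a line, the optimum is the weighted median (not the mean). Total weight W = 424; half-weight = 212.
Sort by position and accumulate weight:
  km 2 (N1, w=35) → cum 35
  km 4 (N3, w=55) → cum 90
  km 6 (N4, w=110) → cum 200
  km 11 (N7, w=30) → cum 230  ≥ 212 → median here
  km 12 (N6, w=175) → cum 405
  km 13 (N5, w=7) → cum 412
  km 18 (N2, w=12) → cum 424
Optimal location: km 11.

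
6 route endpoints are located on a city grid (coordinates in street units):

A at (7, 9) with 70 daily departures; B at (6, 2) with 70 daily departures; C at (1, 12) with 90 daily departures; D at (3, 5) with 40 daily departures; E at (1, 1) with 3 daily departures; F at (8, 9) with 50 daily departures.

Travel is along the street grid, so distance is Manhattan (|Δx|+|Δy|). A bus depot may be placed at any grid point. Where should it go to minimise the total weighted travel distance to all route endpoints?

(6, 9)

Manhattan distance separates: Σwᵢ(|x−xᵢ|+|y−yᵢ|) = Σwᵢ|x−xᵢ| + Σwᵢ|y−yᵢ|, so x and y are optimised independently as 1-D weighted medians.
Total weight W = 323; half = 161.5.
x-coordinate, sorted with cumulative weight:
  x=1 (C, w=90) cum 90
  x=1 (E, w=3) cum 93
  x=3 (D, w=40) cum 133
  x=6 (B, w=70) cum 203  ← median
  x=7 (A, w=70) cum 273
  x=8 (F, w=50) cum 323
⇒ x* = 6
y-coordinate, sorted with cumulative weight:
  y=1 (E, w=3) cum 3
  y=2 (B, w=70) cum 73
  y=5 (D, w=40) cum 113
  y=9 (A, w=70) cum 183  ← median
  y=9 (F, w=50) cum 233
  y=12 (C, w=90) cum 323
⇒ y* = 9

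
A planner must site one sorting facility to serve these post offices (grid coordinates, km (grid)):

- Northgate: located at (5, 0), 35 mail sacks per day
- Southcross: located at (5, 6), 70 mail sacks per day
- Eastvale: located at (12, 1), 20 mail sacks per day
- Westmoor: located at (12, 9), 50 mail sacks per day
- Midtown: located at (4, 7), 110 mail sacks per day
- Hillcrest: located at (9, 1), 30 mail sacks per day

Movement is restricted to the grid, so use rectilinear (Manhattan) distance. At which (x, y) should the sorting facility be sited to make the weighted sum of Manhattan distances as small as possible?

Manhattan distance separates: Σwᵢ(|x−xᵢ|+|y−yᵢ|) = Σwᵢ|x−xᵢ| + Σwᵢ|y−yᵢ|, so x and y are optimised independently as 1-D weighted medians.
Total weight W = 315; half = 157.5.
x-coordinate, sorted with cumulative weight:
  x=4 (Midtown, w=110) cum 110
  x=5 (Northgate, w=35) cum 145
  x=5 (Southcross, w=70) cum 215  ← median
  x=9 (Hillcrest, w=30) cum 245
  x=12 (Eastvale, w=20) cum 265
  x=12 (Westmoor, w=50) cum 315
⇒ x* = 5
y-coordinate, sorted with cumulative weight:
  y=0 (Northgate, w=35) cum 35
  y=1 (Eastvale, w=20) cum 55
  y=1 (Hillcrest, w=30) cum 85
  y=6 (Southcross, w=70) cum 155
  y=7 (Midtown, w=110) cum 265  ← median
  y=9 (Westmoor, w=50) cum 315
⇒ y* = 7

(5, 7)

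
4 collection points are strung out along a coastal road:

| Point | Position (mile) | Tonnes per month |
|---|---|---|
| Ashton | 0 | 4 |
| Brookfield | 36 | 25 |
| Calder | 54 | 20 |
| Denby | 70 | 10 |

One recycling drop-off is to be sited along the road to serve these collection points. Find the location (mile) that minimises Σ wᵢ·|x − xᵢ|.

For a sum of weighted absolute distances on a line, the optimum is the weighted median (not the mean). Total weight W = 59; half-weight = 29.5.
Sort by position and accumulate weight:
  mile 0 (Ashton, w=4) → cum 4
  mile 36 (Brookfield, w=25) → cum 29
  mile 54 (Calder, w=20) → cum 49  ≥ 29.5 → median here
  mile 70 (Denby, w=10) → cum 59
Optimal location: mile 54.

x = 54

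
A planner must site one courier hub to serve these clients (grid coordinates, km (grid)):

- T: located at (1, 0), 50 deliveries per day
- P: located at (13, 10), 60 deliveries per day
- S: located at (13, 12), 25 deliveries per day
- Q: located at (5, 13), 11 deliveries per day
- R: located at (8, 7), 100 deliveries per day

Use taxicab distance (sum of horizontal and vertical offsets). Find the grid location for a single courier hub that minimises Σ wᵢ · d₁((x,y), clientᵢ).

Manhattan distance separates: Σwᵢ(|x−xᵢ|+|y−yᵢ|) = Σwᵢ|x−xᵢ| + Σwᵢ|y−yᵢ|, so x and y are optimised independently as 1-D weighted medians.
Total weight W = 246; half = 123.
x-coordinate, sorted with cumulative weight:
  x=1 (T, w=50) cum 50
  x=5 (Q, w=11) cum 61
  x=8 (R, w=100) cum 161  ← median
  x=13 (P, w=60) cum 221
  x=13 (S, w=25) cum 246
⇒ x* = 8
y-coordinate, sorted with cumulative weight:
  y=0 (T, w=50) cum 50
  y=7 (R, w=100) cum 150  ← median
  y=10 (P, w=60) cum 210
  y=12 (S, w=25) cum 235
  y=13 (Q, w=11) cum 246
⇒ y* = 7

(8, 7)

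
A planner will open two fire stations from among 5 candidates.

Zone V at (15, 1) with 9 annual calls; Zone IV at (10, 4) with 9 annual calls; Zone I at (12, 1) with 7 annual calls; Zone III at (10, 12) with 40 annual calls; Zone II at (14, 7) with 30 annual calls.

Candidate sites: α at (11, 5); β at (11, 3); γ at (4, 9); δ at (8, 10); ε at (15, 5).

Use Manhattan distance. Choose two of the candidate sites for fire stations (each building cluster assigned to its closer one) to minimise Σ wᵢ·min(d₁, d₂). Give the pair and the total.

{δ, ε}, total 389

Evaluate every pair (each demand assigned to the nearer of the two):
  {δ, ε}: total = 389
  {α, δ}: total = 435
  {β, δ}: total = 463
  {α, ε}: total = 499
  {α, β}: total = 563
  {β, ε}: total = 565
  {γ, ε}: total = 589
  {α, γ}: total = 595
  {β, γ}: total = 663
  {γ, δ}: total = 737
Best pair: {δ, ε} with total 389.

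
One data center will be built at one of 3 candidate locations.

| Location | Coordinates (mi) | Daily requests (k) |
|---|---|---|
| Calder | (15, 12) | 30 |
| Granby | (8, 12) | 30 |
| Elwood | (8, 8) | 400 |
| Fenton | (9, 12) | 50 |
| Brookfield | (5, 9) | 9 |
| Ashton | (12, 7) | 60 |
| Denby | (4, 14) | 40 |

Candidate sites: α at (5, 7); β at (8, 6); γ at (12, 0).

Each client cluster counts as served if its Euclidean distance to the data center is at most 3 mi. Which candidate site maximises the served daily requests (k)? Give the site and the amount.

Coverage radius r = 3 mi; a point is covered iff (Δx)²+(Δy)² ≤ 3² = 9.
  α (5, 7): covers {Brookfield} → 9
  β (8, 6): covers {Elwood} → 400
  γ (12, 0): covers {none} → 0
Maximum coverage at β: 400 daily requests (k).

β, covering 400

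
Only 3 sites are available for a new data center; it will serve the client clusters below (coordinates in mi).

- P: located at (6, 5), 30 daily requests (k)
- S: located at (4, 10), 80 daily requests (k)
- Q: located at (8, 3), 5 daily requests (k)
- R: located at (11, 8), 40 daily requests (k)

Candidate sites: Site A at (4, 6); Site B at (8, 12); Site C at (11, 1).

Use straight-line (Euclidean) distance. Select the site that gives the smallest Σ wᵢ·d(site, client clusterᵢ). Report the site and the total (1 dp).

Site A, total 703.3 mi

Total weighted distance at each candidate:
  Site A (4, 6): total = 703.3
  Site B (8, 12): total = 821.2
  Site C (11, 1): total = 1402.3
Minimum is at Site A with total 703.3 mi.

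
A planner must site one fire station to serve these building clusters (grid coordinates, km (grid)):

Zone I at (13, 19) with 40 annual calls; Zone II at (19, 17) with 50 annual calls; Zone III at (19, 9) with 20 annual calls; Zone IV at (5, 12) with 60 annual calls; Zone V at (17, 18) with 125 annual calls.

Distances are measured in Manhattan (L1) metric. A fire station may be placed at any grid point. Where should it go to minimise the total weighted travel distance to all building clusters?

(17, 18)

Manhattan distance separates: Σwᵢ(|x−xᵢ|+|y−yᵢ|) = Σwᵢ|x−xᵢ| + Σwᵢ|y−yᵢ|, so x and y are optimised independently as 1-D weighted medians.
Total weight W = 295; half = 147.5.
x-coordinate, sorted with cumulative weight:
  x=5 (Zone IV, w=60) cum 60
  x=13 (Zone I, w=40) cum 100
  x=17 (Zone V, w=125) cum 225  ← median
  x=19 (Zone II, w=50) cum 275
  x=19 (Zone III, w=20) cum 295
⇒ x* = 17
y-coordinate, sorted with cumulative weight:
  y=9 (Zone III, w=20) cum 20
  y=12 (Zone IV, w=60) cum 80
  y=17 (Zone II, w=50) cum 130
  y=18 (Zone V, w=125) cum 255  ← median
  y=19 (Zone I, w=40) cum 295
⇒ y* = 18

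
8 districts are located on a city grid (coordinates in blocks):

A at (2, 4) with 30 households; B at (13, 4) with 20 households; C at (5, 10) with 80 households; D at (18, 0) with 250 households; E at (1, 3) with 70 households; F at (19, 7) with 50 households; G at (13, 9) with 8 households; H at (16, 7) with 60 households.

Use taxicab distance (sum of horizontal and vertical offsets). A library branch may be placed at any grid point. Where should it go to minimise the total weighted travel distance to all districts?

(18, 3)

Manhattan distance separates: Σwᵢ(|x−xᵢ|+|y−yᵢ|) = Σwᵢ|x−xᵢ| + Σwᵢ|y−yᵢ|, so x and y are optimised independently as 1-D weighted medians.
Total weight W = 568; half = 284.
x-coordinate, sorted with cumulative weight:
  x=1 (E, w=70) cum 70
  x=2 (A, w=30) cum 100
  x=5 (C, w=80) cum 180
  x=13 (B, w=20) cum 200
  x=13 (G, w=8) cum 208
  x=16 (H, w=60) cum 268
  x=18 (D, w=250) cum 518  ← median
  x=19 (F, w=50) cum 568
⇒ x* = 18
y-coordinate, sorted with cumulative weight:
  y=0 (D, w=250) cum 250
  y=3 (E, w=70) cum 320  ← median
  y=4 (A, w=30) cum 350
  y=4 (B, w=20) cum 370
  y=7 (F, w=50) cum 420
  y=7 (H, w=60) cum 480
  y=9 (G, w=8) cum 488
  y=10 (C, w=80) cum 568
⇒ y* = 3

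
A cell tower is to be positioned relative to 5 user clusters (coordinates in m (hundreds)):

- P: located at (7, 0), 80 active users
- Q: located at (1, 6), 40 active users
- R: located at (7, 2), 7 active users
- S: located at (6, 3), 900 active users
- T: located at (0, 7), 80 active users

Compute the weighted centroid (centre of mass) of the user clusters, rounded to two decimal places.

The minimiser of Σwᵢ‖p−pᵢ‖² is the weighted centroid p* = (Σwᵢpᵢ)/(Σwᵢ).
Σwᵢ = 1107.
Σwᵢxᵢ = 80·7 + 40·1 + 7·7 + 900·6 + 80·0 = 6049.
Σwᵢyᵢ = 80·0 + 40·6 + 7·2 + 900·3 + 80·7 = 3514.
x* = 6049/1107 = 5.46, y* = 3514/1107 = 3.17.

(5.46, 3.17)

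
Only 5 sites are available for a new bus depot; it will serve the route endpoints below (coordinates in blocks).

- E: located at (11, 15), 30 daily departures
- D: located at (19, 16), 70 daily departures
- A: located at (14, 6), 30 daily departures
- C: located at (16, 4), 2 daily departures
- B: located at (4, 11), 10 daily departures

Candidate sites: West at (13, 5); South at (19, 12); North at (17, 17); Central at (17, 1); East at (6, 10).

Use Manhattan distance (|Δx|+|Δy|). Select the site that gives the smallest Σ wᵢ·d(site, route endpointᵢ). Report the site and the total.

North, total 1088 blocks

Total weighted distance at each candidate:
  West (13, 5): total = 1768
  South (19, 12): total = 1122
  North (17, 17): total = 1088
  Central (17, 1): total = 2268
  East (6, 10): total = 2052
Minimum is at North with total 1088 blocks.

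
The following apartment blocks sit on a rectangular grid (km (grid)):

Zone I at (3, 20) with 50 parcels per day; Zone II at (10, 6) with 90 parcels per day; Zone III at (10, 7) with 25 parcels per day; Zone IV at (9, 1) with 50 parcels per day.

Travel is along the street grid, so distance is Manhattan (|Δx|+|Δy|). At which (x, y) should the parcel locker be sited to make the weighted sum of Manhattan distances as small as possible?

(10, 6)

Manhattan distance separates: Σwᵢ(|x−xᵢ|+|y−yᵢ|) = Σwᵢ|x−xᵢ| + Σwᵢ|y−yᵢ|, so x and y are optimised independently as 1-D weighted medians.
Total weight W = 215; half = 107.5.
x-coordinate, sorted with cumulative weight:
  x=3 (Zone I, w=50) cum 50
  x=9 (Zone IV, w=50) cum 100
  x=10 (Zone II, w=90) cum 190  ← median
  x=10 (Zone III, w=25) cum 215
⇒ x* = 10
y-coordinate, sorted with cumulative weight:
  y=1 (Zone IV, w=50) cum 50
  y=6 (Zone II, w=90) cum 140  ← median
  y=7 (Zone III, w=25) cum 165
  y=20 (Zone I, w=50) cum 215
⇒ y* = 6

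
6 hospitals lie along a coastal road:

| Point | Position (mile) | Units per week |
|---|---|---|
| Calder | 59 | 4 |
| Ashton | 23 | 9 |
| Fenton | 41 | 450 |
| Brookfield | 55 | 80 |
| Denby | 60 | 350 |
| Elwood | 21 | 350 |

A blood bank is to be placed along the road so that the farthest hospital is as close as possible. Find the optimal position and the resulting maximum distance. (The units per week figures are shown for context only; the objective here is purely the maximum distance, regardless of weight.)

location 40.5, max distance 19.5

The 1-center on a line is the midpoint of the two extreme points: leftmost at 21, rightmost at 60.
Optimal location = (21 + 60)/2 = 40.5; maximum distance = (60 − 21)/2 = 19.5.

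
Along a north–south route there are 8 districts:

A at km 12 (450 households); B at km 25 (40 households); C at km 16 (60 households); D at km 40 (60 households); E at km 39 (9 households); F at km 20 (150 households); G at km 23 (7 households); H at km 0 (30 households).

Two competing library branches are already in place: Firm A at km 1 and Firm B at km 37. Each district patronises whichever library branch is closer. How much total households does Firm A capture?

The indifferent point is the midpoint (1+37)/2 = 19; districts left of it (closer to Firm A at 1) go to Firm A, those right go to Firm B.
  H at 0 (w=30) → Firm A
  A at 12 (w=450) → Firm A
  C at 16 (w=60) → Firm A
  F at 20 (w=150) → Firm B
  G at 23 (w=7) → Firm B
  B at 25 (w=40) → Firm B
  E at 39 (w=9) → Firm B
  D at 40 (w=60) → Firm B
Firm A captures 540; Firm B captures 266.

540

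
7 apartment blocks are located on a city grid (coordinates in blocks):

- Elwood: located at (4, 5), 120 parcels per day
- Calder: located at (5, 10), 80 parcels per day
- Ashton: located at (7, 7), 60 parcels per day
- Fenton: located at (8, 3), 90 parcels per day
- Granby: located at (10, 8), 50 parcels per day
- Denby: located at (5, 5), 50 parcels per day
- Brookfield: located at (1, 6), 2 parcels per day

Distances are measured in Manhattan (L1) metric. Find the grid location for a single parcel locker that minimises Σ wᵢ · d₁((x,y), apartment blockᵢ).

(5, 5)

Manhattan distance separates: Σwᵢ(|x−xᵢ|+|y−yᵢ|) = Σwᵢ|x−xᵢ| + Σwᵢ|y−yᵢ|, so x and y are optimised independently as 1-D weighted medians.
Total weight W = 452; half = 226.
x-coordinate, sorted with cumulative weight:
  x=1 (Brookfield, w=2) cum 2
  x=4 (Elwood, w=120) cum 122
  x=5 (Calder, w=80) cum 202
  x=5 (Denby, w=50) cum 252  ← median
  x=7 (Ashton, w=60) cum 312
  x=8 (Fenton, w=90) cum 402
  x=10 (Granby, w=50) cum 452
⇒ x* = 5
y-coordinate, sorted with cumulative weight:
  y=3 (Fenton, w=90) cum 90
  y=5 (Elwood, w=120) cum 210
  y=5 (Denby, w=50) cum 260  ← median
  y=6 (Brookfield, w=2) cum 262
  y=7 (Ashton, w=60) cum 322
  y=8 (Granby, w=50) cum 372
  y=10 (Calder, w=80) cum 452
⇒ y* = 5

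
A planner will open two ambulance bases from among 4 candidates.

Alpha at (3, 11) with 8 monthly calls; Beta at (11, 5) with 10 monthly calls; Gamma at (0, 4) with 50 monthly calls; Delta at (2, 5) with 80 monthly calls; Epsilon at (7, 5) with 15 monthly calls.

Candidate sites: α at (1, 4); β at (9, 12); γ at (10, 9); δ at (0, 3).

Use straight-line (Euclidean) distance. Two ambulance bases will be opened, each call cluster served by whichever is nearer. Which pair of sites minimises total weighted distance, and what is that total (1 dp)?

Evaluate every pair (each demand assigned to the nearer of the two):
  {α, γ}: total = 337.6
  {α, β}: total = 375.8
  {α, δ}: total = 413.1
  {γ, δ}: total = 450.7
  {β, δ}: total = 506.9
  {β, γ}: total = 1439.5
Best pair: {α, γ} with total 337.6.

{α, γ}, total 337.6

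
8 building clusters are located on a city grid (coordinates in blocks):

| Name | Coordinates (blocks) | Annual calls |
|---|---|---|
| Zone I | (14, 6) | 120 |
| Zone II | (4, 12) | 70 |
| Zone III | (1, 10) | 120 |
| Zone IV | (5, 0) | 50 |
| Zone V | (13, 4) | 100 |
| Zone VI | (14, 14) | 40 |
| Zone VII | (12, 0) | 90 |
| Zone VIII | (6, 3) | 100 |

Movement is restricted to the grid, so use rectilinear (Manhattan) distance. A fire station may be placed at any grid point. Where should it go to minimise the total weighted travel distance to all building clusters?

Manhattan distance separates: Σwᵢ(|x−xᵢ|+|y−yᵢ|) = Σwᵢ|x−xᵢ| + Σwᵢ|y−yᵢ|, so x and y are optimised independently as 1-D weighted medians.
Total weight W = 690; half = 345.
x-coordinate, sorted with cumulative weight:
  x=1 (Zone III, w=120) cum 120
  x=4 (Zone II, w=70) cum 190
  x=5 (Zone IV, w=50) cum 240
  x=6 (Zone VIII, w=100) cum 340
  x=12 (Zone VII, w=90) cum 430  ← median
  x=13 (Zone V, w=100) cum 530
  x=14 (Zone I, w=120) cum 650
  x=14 (Zone VI, w=40) cum 690
⇒ x* = 12
y-coordinate, sorted with cumulative weight:
  y=0 (Zone IV, w=50) cum 50
  y=0 (Zone VII, w=90) cum 140
  y=3 (Zone VIII, w=100) cum 240
  y=4 (Zone V, w=100) cum 340
  y=6 (Zone I, w=120) cum 460  ← median
  y=10 (Zone III, w=120) cum 580
  y=12 (Zone II, w=70) cum 650
  y=14 (Zone VI, w=40) cum 690
⇒ y* = 6

(12, 6)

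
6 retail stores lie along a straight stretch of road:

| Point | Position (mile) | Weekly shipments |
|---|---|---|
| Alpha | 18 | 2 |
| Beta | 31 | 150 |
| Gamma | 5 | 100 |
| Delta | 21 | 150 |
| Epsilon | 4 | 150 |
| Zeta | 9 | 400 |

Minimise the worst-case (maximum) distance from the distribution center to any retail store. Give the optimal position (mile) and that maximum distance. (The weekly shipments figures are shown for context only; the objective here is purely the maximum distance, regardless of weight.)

location 17.5, max distance 13.5

The 1-center on a line is the midpoint of the two extreme points: leftmost at 4, rightmost at 31.
Optimal location = (4 + 31)/2 = 17.5; maximum distance = (31 − 4)/2 = 13.5.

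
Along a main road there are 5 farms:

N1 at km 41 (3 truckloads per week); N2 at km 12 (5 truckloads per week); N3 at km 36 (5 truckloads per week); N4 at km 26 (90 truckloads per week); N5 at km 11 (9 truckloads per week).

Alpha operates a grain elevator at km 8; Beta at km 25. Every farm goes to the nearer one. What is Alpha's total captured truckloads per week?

14

The indifferent point is the midpoint (8+25)/2 = 16.5; farms left of it (closer to Alpha at 8) go to Alpha, those right go to Beta.
  N5 at 11 (w=9) → Alpha
  N2 at 12 (w=5) → Alpha
  N4 at 26 (w=90) → Beta
  N3 at 36 (w=5) → Beta
  N1 at 41 (w=3) → Beta
Alpha captures 14; Beta captures 98.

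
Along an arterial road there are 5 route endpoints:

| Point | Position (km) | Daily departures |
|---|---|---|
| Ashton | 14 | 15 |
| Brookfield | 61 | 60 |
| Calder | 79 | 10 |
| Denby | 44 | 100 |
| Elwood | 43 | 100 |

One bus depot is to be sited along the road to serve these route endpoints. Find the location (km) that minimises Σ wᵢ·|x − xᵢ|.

x = 44

For a sum of weighted absolute distances on a line, the optimum is the weighted median (not the mean). Total weight W = 285; half-weight = 142.5.
Sort by position and accumulate weight:
  km 14 (Ashton, w=15) → cum 15
  km 43 (Elwood, w=100) → cum 115
  km 44 (Denby, w=100) → cum 215  ≥ 142.5 → median here
  km 61 (Brookfield, w=60) → cum 275
  km 79 (Calder, w=10) → cum 285
Optimal location: km 44.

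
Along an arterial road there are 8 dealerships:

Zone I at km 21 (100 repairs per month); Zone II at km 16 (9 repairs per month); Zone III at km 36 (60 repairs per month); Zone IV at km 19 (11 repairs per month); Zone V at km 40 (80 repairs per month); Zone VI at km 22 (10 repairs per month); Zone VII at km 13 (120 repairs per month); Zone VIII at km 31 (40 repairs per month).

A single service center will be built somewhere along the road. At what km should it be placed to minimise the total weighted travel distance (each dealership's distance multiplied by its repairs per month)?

x = 21

For a sum of weighted absolute distances on a line, the optimum is the weighted median (not the mean). Total weight W = 430; half-weight = 215.
Sort by position and accumulate weight:
  km 13 (Zone VII, w=120) → cum 120
  km 16 (Zone II, w=9) → cum 129
  km 19 (Zone IV, w=11) → cum 140
  km 21 (Zone I, w=100) → cum 240  ≥ 215 → median here
  km 22 (Zone VI, w=10) → cum 250
  km 31 (Zone VIII, w=40) → cum 290
  km 36 (Zone III, w=60) → cum 350
  km 40 (Zone V, w=80) → cum 430
Optimal location: km 21.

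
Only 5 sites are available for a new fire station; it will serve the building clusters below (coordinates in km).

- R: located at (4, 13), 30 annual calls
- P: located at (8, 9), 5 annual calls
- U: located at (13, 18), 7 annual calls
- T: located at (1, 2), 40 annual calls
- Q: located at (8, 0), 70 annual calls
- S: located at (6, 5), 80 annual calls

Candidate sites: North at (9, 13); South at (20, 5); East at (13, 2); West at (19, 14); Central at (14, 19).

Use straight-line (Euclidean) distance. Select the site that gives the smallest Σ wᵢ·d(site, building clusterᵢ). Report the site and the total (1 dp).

Total weighted distance at each candidate:
  North (9, 13): total = 2355.7
  South (20, 5): total = 3502.7
  East (13, 2): total = 2047.6
  West (19, 14): total = 3938.4
  Central (14, 19): total = 3958.8
Minimum is at East with total 2047.6 km.

East, total 2047.6 km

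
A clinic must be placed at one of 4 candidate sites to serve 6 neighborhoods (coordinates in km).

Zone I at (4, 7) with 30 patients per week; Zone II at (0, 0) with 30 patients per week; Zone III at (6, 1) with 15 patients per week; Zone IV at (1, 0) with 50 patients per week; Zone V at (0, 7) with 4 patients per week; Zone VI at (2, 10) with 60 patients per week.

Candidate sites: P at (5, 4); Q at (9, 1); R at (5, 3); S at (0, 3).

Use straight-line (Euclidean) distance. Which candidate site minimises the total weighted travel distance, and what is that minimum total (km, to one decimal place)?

S, total 965.5 km

Total weighted distance at each candidate:
  P (5, 4): total = 1043.1
  Q (9, 1): total = 1681.5
  R (5, 3): total = 1064.7
  S (0, 3): total = 965.5
Minimum is at S with total 965.5 km.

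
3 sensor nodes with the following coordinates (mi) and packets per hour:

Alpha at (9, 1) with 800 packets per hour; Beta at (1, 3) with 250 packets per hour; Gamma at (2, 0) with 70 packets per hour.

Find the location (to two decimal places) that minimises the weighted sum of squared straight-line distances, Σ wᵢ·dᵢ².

(6.78, 1.38)

The minimiser of Σwᵢ‖p−pᵢ‖² is the weighted centroid p* = (Σwᵢpᵢ)/(Σwᵢ).
Σwᵢ = 1120.
Σwᵢxᵢ = 800·9 + 250·1 + 70·2 = 7590.
Σwᵢyᵢ = 800·1 + 250·3 + 70·0 = 1550.
x* = 7590/1120 = 6.78, y* = 1550/1120 = 1.38.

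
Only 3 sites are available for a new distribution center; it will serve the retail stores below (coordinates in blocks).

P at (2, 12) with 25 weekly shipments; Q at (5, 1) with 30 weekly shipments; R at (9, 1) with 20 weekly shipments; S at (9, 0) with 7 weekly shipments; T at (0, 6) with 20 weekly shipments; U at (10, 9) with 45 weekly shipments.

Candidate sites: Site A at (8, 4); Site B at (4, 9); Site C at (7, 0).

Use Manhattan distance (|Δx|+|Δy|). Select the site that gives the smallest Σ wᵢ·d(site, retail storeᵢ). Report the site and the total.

Site A, total 1160 blocks

Total weighted distance at each candidate:
  Site A (8, 4): total = 1160
  Site B (4, 9): total = 1163
  Site C (7, 0): total = 1389
Minimum is at Site A with total 1160 blocks.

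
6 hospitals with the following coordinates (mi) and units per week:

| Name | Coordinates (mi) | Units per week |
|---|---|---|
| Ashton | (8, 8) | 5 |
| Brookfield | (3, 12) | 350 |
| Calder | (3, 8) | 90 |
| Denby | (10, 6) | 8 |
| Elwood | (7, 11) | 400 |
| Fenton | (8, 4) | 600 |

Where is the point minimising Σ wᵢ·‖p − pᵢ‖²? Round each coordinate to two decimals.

(6.22, 8.13)

The minimiser of Σwᵢ‖p−pᵢ‖² is the weighted centroid p* = (Σwᵢpᵢ)/(Σwᵢ).
Σwᵢ = 1453.
Σwᵢxᵢ = 5·8 + 350·3 + 90·3 + 8·10 + 400·7 + 600·8 = 9040.
Σwᵢyᵢ = 5·8 + 350·12 + 90·8 + 8·6 + 400·11 + 600·4 = 11808.
x* = 9040/1453 = 6.22, y* = 11808/1453 = 8.13.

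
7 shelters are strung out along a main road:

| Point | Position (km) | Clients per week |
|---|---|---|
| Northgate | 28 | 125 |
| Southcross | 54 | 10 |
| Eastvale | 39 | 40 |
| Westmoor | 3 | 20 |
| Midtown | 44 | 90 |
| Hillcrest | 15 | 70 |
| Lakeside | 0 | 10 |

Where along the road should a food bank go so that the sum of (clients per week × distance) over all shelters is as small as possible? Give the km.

x = 28

For a sum of weighted absolute distances on a line, the optimum is the weighted median (not the mean). Total weight W = 365; half-weight = 182.5.
Sort by position and accumulate weight:
  km 0 (Lakeside, w=10) → cum 10
  km 3 (Westmoor, w=20) → cum 30
  km 15 (Hillcrest, w=70) → cum 100
  km 28 (Northgate, w=125) → cum 225  ≥ 182.5 → median here
  km 39 (Eastvale, w=40) → cum 265
  km 44 (Midtown, w=90) → cum 355
  km 54 (Southcross, w=10) → cum 365
Optimal location: km 28.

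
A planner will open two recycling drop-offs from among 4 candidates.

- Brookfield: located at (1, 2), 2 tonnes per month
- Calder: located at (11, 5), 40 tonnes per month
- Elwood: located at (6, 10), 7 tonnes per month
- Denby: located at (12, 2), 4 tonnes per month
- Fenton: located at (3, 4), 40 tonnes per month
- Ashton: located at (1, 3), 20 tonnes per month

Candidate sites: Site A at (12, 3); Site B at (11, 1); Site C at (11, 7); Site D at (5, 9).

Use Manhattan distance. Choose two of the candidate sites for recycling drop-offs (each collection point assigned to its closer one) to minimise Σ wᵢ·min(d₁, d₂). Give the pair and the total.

{Site C, Site D}, total 620

Evaluate every pair (each demand assigned to the nearer of the two):
  {Site C, Site D}: total = 620
  {Site A, Site D}: total = 640
  {Site B, Site D}: total = 684
  {Site A, Site C}: total = 784
  {Site B, Site C}: total = 846
  {Site A, Site B}: total = 857
Best pair: {Site C, Site D} with total 620.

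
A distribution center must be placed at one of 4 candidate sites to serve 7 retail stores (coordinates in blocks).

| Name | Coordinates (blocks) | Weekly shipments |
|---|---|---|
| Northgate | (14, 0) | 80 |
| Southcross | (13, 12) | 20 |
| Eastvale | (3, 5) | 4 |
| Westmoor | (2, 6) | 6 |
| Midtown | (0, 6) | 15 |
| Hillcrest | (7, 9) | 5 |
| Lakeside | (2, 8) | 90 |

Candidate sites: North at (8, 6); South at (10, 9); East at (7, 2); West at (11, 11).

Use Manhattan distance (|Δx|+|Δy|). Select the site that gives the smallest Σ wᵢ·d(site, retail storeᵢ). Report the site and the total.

Total weighted distance at each candidate:
  North (8, 6): total = 2100
  South (10, 9): total = 2290
  East (7, 2): total = 2312
  West (11, 11): total = 2670
Minimum is at North with total 2100 blocks.

North, total 2100 blocks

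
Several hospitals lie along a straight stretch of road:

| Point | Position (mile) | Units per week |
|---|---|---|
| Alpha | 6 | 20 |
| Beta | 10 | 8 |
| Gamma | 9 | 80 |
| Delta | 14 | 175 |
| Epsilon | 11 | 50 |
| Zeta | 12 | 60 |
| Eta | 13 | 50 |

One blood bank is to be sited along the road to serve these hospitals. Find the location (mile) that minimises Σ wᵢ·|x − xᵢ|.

x = 13

For a sum of weighted absolute distances on a line, the optimum is the weighted median (not the mean). Total weight W = 443; half-weight = 221.5.
Sort by position and accumulate weight:
  mile 6 (Alpha, w=20) → cum 20
  mile 9 (Gamma, w=80) → cum 100
  mile 10 (Beta, w=8) → cum 108
  mile 11 (Epsilon, w=50) → cum 158
  mile 12 (Zeta, w=60) → cum 218
  mile 13 (Eta, w=50) → cum 268  ≥ 221.5 → median here
  mile 14 (Delta, w=175) → cum 443
Optimal location: mile 13.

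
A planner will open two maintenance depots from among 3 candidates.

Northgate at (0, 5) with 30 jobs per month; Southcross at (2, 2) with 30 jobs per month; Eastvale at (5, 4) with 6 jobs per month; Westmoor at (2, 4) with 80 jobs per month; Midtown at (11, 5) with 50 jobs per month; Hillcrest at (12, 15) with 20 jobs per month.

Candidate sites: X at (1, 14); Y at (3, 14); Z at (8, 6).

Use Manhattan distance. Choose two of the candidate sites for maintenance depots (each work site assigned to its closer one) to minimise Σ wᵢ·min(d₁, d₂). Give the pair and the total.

{Y, Z}, total 1640

Evaluate every pair (each demand assigned to the nearer of the two):
  {Y, Z}: total = 1640
  {X, Z}: total = 1680
  {X, Y}: total = 2692
Best pair: {Y, Z} with total 1640.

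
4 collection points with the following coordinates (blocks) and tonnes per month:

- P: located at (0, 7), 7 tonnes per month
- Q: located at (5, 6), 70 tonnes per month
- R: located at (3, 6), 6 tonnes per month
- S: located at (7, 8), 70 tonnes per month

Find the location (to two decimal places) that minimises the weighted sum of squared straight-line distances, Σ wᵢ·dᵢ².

(5.61, 6.96)

The minimiser of Σwᵢ‖p−pᵢ‖² is the weighted centroid p* = (Σwᵢpᵢ)/(Σwᵢ).
Σwᵢ = 153.
Σwᵢxᵢ = 7·0 + 70·5 + 6·3 + 70·7 = 858.
Σwᵢyᵢ = 7·7 + 70·6 + 6·6 + 70·8 = 1065.
x* = 858/153 = 5.61, y* = 1065/153 = 6.96.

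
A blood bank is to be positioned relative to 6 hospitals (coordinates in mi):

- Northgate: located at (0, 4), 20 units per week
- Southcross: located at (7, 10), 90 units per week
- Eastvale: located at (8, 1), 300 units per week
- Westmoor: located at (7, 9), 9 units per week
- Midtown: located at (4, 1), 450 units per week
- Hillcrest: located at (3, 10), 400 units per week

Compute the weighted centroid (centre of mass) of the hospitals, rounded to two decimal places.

The minimiser of Σwᵢ‖p−pᵢ‖² is the weighted centroid p* = (Σwᵢpᵢ)/(Σwᵢ).
Σwᵢ = 1269.
Σwᵢxᵢ = 20·0 + 90·7 + 300·8 + 9·7 + 450·4 + 400·3 = 6093.
Σwᵢyᵢ = 20·4 + 90·10 + 300·1 + 9·9 + 450·1 + 400·10 = 5811.
x* = 6093/1269 = 4.80, y* = 5811/1269 = 4.58.

(4.80, 4.58)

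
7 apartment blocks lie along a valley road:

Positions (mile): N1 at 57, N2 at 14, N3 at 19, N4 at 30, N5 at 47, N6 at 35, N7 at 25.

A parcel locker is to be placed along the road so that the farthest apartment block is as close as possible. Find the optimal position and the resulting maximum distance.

The 1-center on a line is the midpoint of the two extreme points: leftmost at 14, rightmost at 57.
Optimal location = (14 + 57)/2 = 35.5; maximum distance = (57 − 14)/2 = 21.5.

location 35.5, max distance 21.5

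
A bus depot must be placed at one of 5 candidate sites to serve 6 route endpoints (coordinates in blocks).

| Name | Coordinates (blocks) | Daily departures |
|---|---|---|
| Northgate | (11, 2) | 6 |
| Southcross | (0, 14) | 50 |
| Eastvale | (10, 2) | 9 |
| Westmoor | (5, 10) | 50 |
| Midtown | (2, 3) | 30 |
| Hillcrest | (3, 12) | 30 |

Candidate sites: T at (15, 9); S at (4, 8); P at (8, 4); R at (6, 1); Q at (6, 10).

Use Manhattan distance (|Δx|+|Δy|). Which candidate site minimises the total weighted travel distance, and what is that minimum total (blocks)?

S, total 1196 blocks

Total weighted distance at each candidate:
  T (15, 9): total = 2744
  S (4, 8): total = 1196
  P (8, 4): total = 2016
  R (6, 1): total = 2131
  Q (6, 10): total = 1216
Minimum is at S with total 1196 blocks.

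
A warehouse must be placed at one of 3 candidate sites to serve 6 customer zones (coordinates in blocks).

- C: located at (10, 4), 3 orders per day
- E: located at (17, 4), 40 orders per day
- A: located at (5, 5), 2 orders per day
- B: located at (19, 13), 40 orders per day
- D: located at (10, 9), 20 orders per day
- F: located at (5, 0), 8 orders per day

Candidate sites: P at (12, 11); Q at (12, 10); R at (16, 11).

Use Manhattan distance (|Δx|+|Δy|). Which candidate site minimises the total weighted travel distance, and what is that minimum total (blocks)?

Total weighted distance at each candidate:
  P (12, 11): total = 1117
  Q (12, 10): total = 1084
  R (16, 11): total = 929
Minimum is at R with total 929 blocks.

R, total 929 blocks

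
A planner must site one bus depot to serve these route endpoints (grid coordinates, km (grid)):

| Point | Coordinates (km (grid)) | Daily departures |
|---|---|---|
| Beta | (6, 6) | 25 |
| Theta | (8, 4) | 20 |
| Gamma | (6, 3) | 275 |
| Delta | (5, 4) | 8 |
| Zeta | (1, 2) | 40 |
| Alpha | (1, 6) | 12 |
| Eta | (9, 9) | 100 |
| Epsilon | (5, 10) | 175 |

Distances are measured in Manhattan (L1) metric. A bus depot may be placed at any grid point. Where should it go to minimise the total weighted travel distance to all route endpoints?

(6, 4)

Manhattan distance separates: Σwᵢ(|x−xᵢ|+|y−yᵢ|) = Σwᵢ|x−xᵢ| + Σwᵢ|y−yᵢ|, so x and y are optimised independently as 1-D weighted medians.
Total weight W = 655; half = 327.5.
x-coordinate, sorted with cumulative weight:
  x=1 (Zeta, w=40) cum 40
  x=1 (Alpha, w=12) cum 52
  x=5 (Delta, w=8) cum 60
  x=5 (Epsilon, w=175) cum 235
  x=6 (Beta, w=25) cum 260
  x=6 (Gamma, w=275) cum 535  ← median
  x=8 (Theta, w=20) cum 555
  x=9 (Eta, w=100) cum 655
⇒ x* = 6
y-coordinate, sorted with cumulative weight:
  y=2 (Zeta, w=40) cum 40
  y=3 (Gamma, w=275) cum 315
  y=4 (Theta, w=20) cum 335  ← median
  y=4 (Delta, w=8) cum 343
  y=6 (Beta, w=25) cum 368
  y=6 (Alpha, w=12) cum 380
  y=9 (Eta, w=100) cum 480
  y=10 (Epsilon, w=175) cum 655
⇒ y* = 4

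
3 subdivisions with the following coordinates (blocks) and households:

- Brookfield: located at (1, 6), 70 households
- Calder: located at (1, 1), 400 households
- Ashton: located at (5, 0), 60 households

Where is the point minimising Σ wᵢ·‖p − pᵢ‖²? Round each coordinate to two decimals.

The minimiser of Σwᵢ‖p−pᵢ‖² is the weighted centroid p* = (Σwᵢpᵢ)/(Σwᵢ).
Σwᵢ = 530.
Σwᵢxᵢ = 70·1 + 400·1 + 60·5 = 770.
Σwᵢyᵢ = 70·6 + 400·1 + 60·0 = 820.
x* = 770/530 = 1.45, y* = 820/530 = 1.55.

(1.45, 1.55)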